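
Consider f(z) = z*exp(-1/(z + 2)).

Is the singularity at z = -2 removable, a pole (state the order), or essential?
Let u = z + 2. Then
  e^(-1/u) = Σ_{k≥0} (-1)^k/(k!·u^k) = 1 - 1/u + 1/(2*u^2) - 1/(6*u^3) + ...
which has infinitely many negative powers of u, so exp(-1/(z + 2)) has an essential singularity at z = -2.
The extra factor z is a nonzero polynomial; if the product had at most a pole at z = -2, dividing by that polynomial would leave exp(-1/(z + 2)) with at most a pole too — contradiction. (Equivalently, the product's Laurent series still has infinitely many negative powers.)
So the singularity is essential.

Final answer: essential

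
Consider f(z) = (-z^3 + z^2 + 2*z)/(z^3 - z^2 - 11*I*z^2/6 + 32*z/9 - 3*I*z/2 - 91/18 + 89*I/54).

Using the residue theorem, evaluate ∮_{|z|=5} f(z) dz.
By the residue theorem, ∮_C f(z) dz = 2πi · (sum of the residues of f at the poles inside |z| = 5).

The denominator factors as (z - 2/3 - 3*I)*(z + 2/3 + 3*I/2)*(z - 1 - I/3), so the singularities of f are simple poles at z = 2/3 + 3*I, z = -2/3 - 3*I/2, z = 1 + I/3.
  |2/3 + 3*I|² = 85/9 < 25 = 5², so this pole is inside the contour.
  |-2/3 - 3*I/2|² = 97/36 < 25 = 5², so this pole is inside the contour.
  |1 + I/3|² = 10/9 < 25 = 5², so this pole is inside the contour.

With P(z) = -z^3 + z^2 + 2*z and Q(z) = z^3 - z^2 - 11*I*z^2/6 + 32*z/9 - 3*I*z/2 - 91/18 + 89*I/54, each pole is simple, so Res(f, z₀) = P(z₀)/Q'(z₀) with Q'(z) = 3*z^2 - 2*z - 11*I*z/3 + 32/9 - 3*I/2.
  Res(f, 2/3 + 3*I) = P(2/3 + 3*I)/Q'(2/3 + 3*I) = (283/27 + 33*I)/(-112/9 + 37*I/18) = -12170/30927 - 84022*I/30927
  Res(f, -2/3 - 3*I/2) = P(-2/3 - 3*I/2)/Q'(-2/3 - 3*I/2) = (-793/108 - 19*I/8)/(-217/36 + 179*I/18) = 80254/525759 + 679109*I/1051518
  Res(f, 1 + I/3) = P(1 + I/3)/Q'(1 + I/3) = (20/9 + 10*I/27)/(49/9 - 23*I/6) = 692/2873 + 2048*I/8619

Sum of residues inside C: -11*I/6
∮_C f(z) dz = 2πi · (-11*I/6) = 11*pi/3

Final answer: 11*pi/3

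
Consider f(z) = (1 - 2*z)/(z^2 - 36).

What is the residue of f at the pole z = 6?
Write f(z) = P(z)/Q(z) with P(z) = 1 - 2*z and Q(z) = z^2 - 36.
The denominator factors as Q(z) = (z + 6)*(z - 6), so z = 6 is a simple zero of Q and P is analytic there; z = 6 is therefore a simple pole and
  Res(f, z₀) = P(z₀)/Q'(z₀).

Q'(z) = 2*z, so Q'(6) = 12.
P(6) = -11.

Res(f, 6) = (-11)/(12) = -11/12

Final answer: -11/12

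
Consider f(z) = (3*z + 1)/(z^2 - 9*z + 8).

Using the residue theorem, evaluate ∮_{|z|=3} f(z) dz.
-8*I*pi/7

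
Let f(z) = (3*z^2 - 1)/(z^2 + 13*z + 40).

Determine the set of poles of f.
The singularities of f are the zeros of the denominator. Factoring,
  z^2 + 13*z + 40 = (z + 5)*(z + 8)
so the candidates are z = -5, z = -8.

Check the numerator P(z) = 3*z^2 - 1 at each one:
  P(-5) = 74 ≠ 0, so z = -5 is a (simple) pole.
  P(-8) = 191 ≠ 0, so z = -8 is a (simple) pole.

Poles of f: {-8, -5}

Final answer: {-8, -5}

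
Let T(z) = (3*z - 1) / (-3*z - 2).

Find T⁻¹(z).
Set w = T(z) = (3*z - 1) / (-3*z - 2) and solve for z:
  w*(-3*z - 2) = 3*z - 1
  -2*w + z*(-3*w - 3) + 1 = 0
  z*(-3*w - 3) = 2*w - 1
  z = (1 - 2*w)/(3*w + 3)
Renaming the variable, T⁻¹(z) = (-2*z + 1)/(3*z + 3).
(Check: ad - bc = -9 ≠ 0, so T is invertible.)

Final answer: (-2*z + 1)/(3*z + 3)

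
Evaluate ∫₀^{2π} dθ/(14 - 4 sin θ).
Call the integral J. The integrand is 2π-periodic and we integrate over a full period, so shifting θ does not change the value (θ → θ + π/2 turns sin θ into cos θ; θ → θ + π flips the sign of the trig term). Hence
  J = ∫₀^{2π} dθ/(14 + 4 cos θ).
Put z = e^{iθ}: then cos θ = (z + 1/z)/2, dθ = dz/(iz), and z runs once counterclockwise around |z| = 1:
  J = ∮_{|z|=1} 1/(14 + 4*(z + 1/z)/2) · dz/(iz) = (2/i) ∮_{|z|=1} dz/(4*z^2 + 28*z + 4).
The roots of 4*z^2 + 28*z + 4 are z = (-14 ± sqrt(14^2 - 4^2))/4, with sqrt(180) = 6*sqrt(5); their product is 1, so only z₊ = -7/2 + 3*sqrt(5)/2 lies inside the unit circle (z₋ = -7/2 - 3*sqrt(5)/2 lies outside).
z₊ is a simple zero of q(z) = 4*z^2 + 28*z + 4, so Res(1/q, z₊) = 1/q'(z₊) with q'(z) = 8*z + 28; and q'(z₊) = 4*(z₊ - z₋) = 12*sqrt(5).
Therefore J = (2/i) · 2πi · 1/(12*sqrt(5)) = 2*pi/(6*sqrt(5)) = sqrt(5)*pi/15

Final answer: sqrt(5)*pi/15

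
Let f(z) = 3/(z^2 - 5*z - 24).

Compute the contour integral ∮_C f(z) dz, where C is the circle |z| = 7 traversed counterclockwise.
-6*I*pi/11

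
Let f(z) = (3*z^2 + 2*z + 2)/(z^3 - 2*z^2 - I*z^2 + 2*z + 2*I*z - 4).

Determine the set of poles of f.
The singularities of f are the zeros of the denominator. Factoring,
  z^3 - 2*z^2 - I*z^2 + 2*z + 2*I*z - 4 = (z - 2)*(z + I)*(z - 2*I)
so the candidates are z = 2, z = -I, z = 2*I.

Check the numerator P(z) = 3*z^2 + 2*z + 2 at each one:
  P(2) = 18 ≠ 0, so z = 2 is a (simple) pole.
  P(-I) = -1 - 2*I ≠ 0, so z = -I is a (simple) pole.
  P(2*I) = -10 + 4*I ≠ 0, so z = 2*I is a (simple) pole.

Poles of f: {-I, 2*I, 2}

Final answer: {-I, 2*I, 2}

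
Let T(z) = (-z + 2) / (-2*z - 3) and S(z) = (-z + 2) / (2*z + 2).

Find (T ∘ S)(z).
(T ∘ S)(z) = T(S(z)) = ((-1)*S(z) + (2))/((-2)*S(z) + (-3)). Multiply numerator and denominator by 2*z + 2:
  numerator:   (-1)*(-z + 2) + (2)*(2*z + 2) = 5*z + 2
  denominator: (-2)*(-z + 2) + (-3)*(2*z + 2) = -4*z - 10
(T ∘ S)(z) = (5*z + 2)/(-4*z - 10) = (-5*z - 2)/(4*z + 10)

Final answer: (-5*z - 2)/(4*z + 10)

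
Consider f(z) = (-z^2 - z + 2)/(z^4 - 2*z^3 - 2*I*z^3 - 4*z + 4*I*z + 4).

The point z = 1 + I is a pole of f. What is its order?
3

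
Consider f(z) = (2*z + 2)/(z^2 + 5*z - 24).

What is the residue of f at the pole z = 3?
Write f(z) = P(z)/Q(z) with P(z) = 2*z + 2 and Q(z) = z^2 + 5*z - 24.
The denominator factors as Q(z) = (z - 3)*(z + 8), so z = 3 is a simple zero of Q and P is analytic there; z = 3 is therefore a simple pole and
  Res(f, z₀) = P(z₀)/Q'(z₀).

Q'(z) = 2*z + 5, so Q'(3) = 11.
P(3) = 8.

Res(f, 3) = (8)/(11) = 8/11

Final answer: 8/11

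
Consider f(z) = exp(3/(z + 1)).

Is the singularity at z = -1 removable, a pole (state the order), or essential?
Let u = z + 1. Then
  e^(3/u) = Σ_{k≥0} (3)^k/(k!·u^k) = 1 + 3/u + 9/(2*u^2) + 9/(2*u^3) + ...
which has infinitely many negative powers of u, so exp(3/(z + 1)) has an essential singularity at z = -1.
So the singularity is essential.

Final answer: essential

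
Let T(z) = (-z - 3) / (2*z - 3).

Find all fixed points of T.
T(z) = z means -z - 3 = z*(2*z - 3), i.e.
  2*z^2 - 2*z + 3 = 0.
Discriminant: (-2)^2 - 4*(2)*(3) = -20, so the roots are complex conjugates.
  z = (2 ± I*sqrt(20))/(2*(2))
Fixed points: {1/2 - sqrt(5)*I/2, 1/2 + sqrt(5)*I/2}

Final answer: {1/2 - sqrt(5)*I/2, 1/2 + sqrt(5)*I/2}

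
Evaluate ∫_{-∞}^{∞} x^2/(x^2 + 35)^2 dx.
Let f(z) = z^2/(z^2 + 35)^2. The denominator has no real zeros and deg Q - deg P = 2 ≥ 2, so the integral of f over the upper semicircle |z| = R tends to 0 as R → ∞. Closing the contour in the upper half-plane,
  ∫_{-∞}^{∞} f(x) dx = 2πi · Σ Res(f, z_k)  over the poles with Im z_k > 0.

Zeros of the denominator: z^2 + 35 = 0 gives z = ±sqrt(35)*I.
Upper half-plane: z = sqrt(35)*I (a pole of order 2).

Write f(z) = g(z)/(z - sqrt(35)*I)^2 with g(z) = z^2/(z + sqrt(35)*I)^2. For a double pole, Res(f, z₀) = g'(z₀):
  g'(z) = 2*sqrt(35)*I*z/(z + sqrt(35)*I)^3
  Res(f, sqrt(35)*I) = g'(sqrt(35)*I) = -sqrt(35)*I/140

∫_{-∞}^{∞} f(x) dx = 2πi · (-sqrt(35)*I/140) = sqrt(35)*pi/70

Final answer: sqrt(35)*pi/70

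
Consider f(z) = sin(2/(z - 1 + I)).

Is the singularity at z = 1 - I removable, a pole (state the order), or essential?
Let u = z - 1 + I. Then
  sin(2/u) = Σ_{k≥0} (-1)^k (2)^(2k+1)/((2k+1)!·u^(2k+1)) = 2/u - 4/(3*u^3) + 4/(15*u^5) + ...
which has infinitely many negative powers of u, so sin(2/(z - 1 + I)) has an essential singularity at z = 1 - I.
So the singularity is essential.

Final answer: essential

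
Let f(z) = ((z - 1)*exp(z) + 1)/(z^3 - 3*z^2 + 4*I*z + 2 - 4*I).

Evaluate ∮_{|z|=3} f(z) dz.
By the residue theorem, ∮_C f(z) dz = 2πi · (sum of the residues of f at the poles inside |z| = 3).

The denominator factors as (z - 1)*(z + 1 - I)*(z - 3 + I), so the singularities of f are simple poles at z = 1, z = -1 + I, z = 3 - I.
  |1|² = 1 < 9 = 3², so this pole is inside the contour.
  |-1 + I|² = 2 < 9 = 3², so this pole is inside the contour.
  |3 - I|² = 10 > 9 = 3², so this pole is outside the contour.

With P(z) = (z - 1)*exp(z) + 1 and Q(z) = z^3 - 3*z^2 + 4*I*z + 2 - 4*I, each pole is simple, so Res(f, z₀) = P(z₀)/Q'(z₀) with Q'(z) = 3*z^2 - 6*z + 4*I.
  Res(f, 1) = P(1)/Q'(1) = (1)/(-3 + 4*I) = -3/25 - 4*I/25
  Res(f, -1 + I) = P(-1 + I)/Q'(-1 + I) = (1 + (-2 + I)*exp(-1 + I))/(6 - 8*I) = 3/50 + (-1/5 - I/10)*exp(-1 + I) + 2*I/25

Sum of residues inside C: -3/50 + (-1/5 - I/10)*exp(-1 + I) - 2*I/25
∮_C f(z) dz = 2πi · (-3/50 + (-1/5 - I/10)*exp(-1 + I) - 2*I/25) = pi*(4/25 - 3*I/25) + pi*(1/5 - 2*I/5)*exp(-1 + I)

Final answer: pi*(4/25 - 3*I/25) + pi*(1/5 - 2*I/5)*exp(-1 + I)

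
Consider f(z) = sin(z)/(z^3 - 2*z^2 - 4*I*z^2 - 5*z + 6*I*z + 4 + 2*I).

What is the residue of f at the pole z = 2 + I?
(1/5 + I/10)*sin(2 + I)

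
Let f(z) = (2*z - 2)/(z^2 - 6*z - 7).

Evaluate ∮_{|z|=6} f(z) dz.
By the residue theorem, ∮_C f(z) dz = 2πi · (sum of the residues of f at the poles inside |z| = 6).

The denominator factors as (z - 7)*(z + 1), so the singularities of f are simple poles at z = 7, z = -1.
  |7|² = 49 > 36 = 6², so this pole is outside the contour.
  |-1|² = 1 < 36 = 6², so this pole is inside the contour.

With P(z) = 2*z - 2 and Q(z) = z^2 - 6*z - 7, each pole is simple, so Res(f, z₀) = P(z₀)/Q'(z₀) with Q'(z) = 2*z - 6.
  Res(f, -1) = P(-1)/Q'(-1) = (-4)/(-8) = 1/2

∮_C f(z) dz = 2πi · (1/2) = I*pi

Final answer: I*pi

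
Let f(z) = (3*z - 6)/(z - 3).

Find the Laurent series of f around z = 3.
3/(z - 3) + 3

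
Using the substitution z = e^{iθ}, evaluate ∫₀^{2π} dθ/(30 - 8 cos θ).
Call the integral J. The integrand is 2π-periodic and we integrate over a full period, so shifting θ does not change the value (θ → θ + π flips the sign of the trig term). Hence
  J = ∫₀^{2π} dθ/(30 + 8 cos θ).
Put z = e^{iθ}: then cos θ = (z + 1/z)/2, dθ = dz/(iz), and z runs once counterclockwise around |z| = 1:
  J = ∮_{|z|=1} 1/(30 + 8*(z + 1/z)/2) · dz/(iz) = (2/i) ∮_{|z|=1} dz/(8*z^2 + 60*z + 8).
The roots of 8*z^2 + 60*z + 8 are z = (-30 ± sqrt(30^2 - 8^2))/8, with sqrt(836) = 2*sqrt(209); their product is 1, so only z₊ = -15/4 + sqrt(209)/4 lies inside the unit circle (z₋ = -15/4 - sqrt(209)/4 lies outside).
z₊ is a simple zero of q(z) = 8*z^2 + 60*z + 8, so Res(1/q, z₊) = 1/q'(z₊) with q'(z) = 16*z + 60; and q'(z₊) = 8*(z₊ - z₋) = 4*sqrt(209).
Therefore J = (2/i) · 2πi · 1/(4*sqrt(209)) = 2*pi/(2*sqrt(209)) = sqrt(209)*pi/209

Final answer: sqrt(209)*pi/209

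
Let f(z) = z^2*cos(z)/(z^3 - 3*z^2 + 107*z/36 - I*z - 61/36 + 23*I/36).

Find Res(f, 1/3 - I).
Write f(z) = P(z)/Q(z) with P(z) = z^2*cos(z) and Q(z) = z^3 - 3*z^2 + 107*z/36 - I*z - 61/36 + 23*I/36.
The denominator factors as Q(z) = (z - 1/3 + I)*(z - 2/3 - I/2)*(z - 2 - I/2), so z = 1/3 - I is a simple zero of Q and P is analytic there; z = 1/3 - I is therefore a simple pole and
  Res(f, z₀) = P(z₀)/Q'(z₀).

Q'(z) = 3*z^2 - 6*z + 107/36 - I, so Q'(1/3 - I) = -61/36 + 3*I.
P(1/3 - I) = (-8/9 - 2*I/3)*cos(1/3 - I).

Res(f, 1/3 - I) = ((-8/9 - 2*I/3)*cos(1/3 - I))/(-61/36 + 3*I) = (-128/3077 + 984*I/3077)*cos(1/3 - I)

Final answer: (-128/3077 + 984*I/3077)*cos(1/3 - I)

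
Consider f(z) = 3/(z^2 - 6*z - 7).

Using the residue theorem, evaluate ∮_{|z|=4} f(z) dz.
-3*I*pi/4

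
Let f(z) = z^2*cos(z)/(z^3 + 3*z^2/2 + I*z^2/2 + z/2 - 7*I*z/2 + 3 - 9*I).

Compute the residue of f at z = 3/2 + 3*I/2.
Write f(z) = P(z)/Q(z) with P(z) = z^2*cos(z) and Q(z) = z^3 + 3*z^2/2 + I*z^2/2 + z/2 - 7*I*z/2 + 3 - 9*I.
The denominator factors as Q(z) = (z - 3/2 - 3*I/2)*(z + 1 + 2*I)*(z + 2), so z = 3/2 + 3*I/2 is a simple zero of Q and P is analytic there; z = 3/2 + 3*I/2 is therefore a simple pole and
  Res(f, z₀) = P(z₀)/Q'(z₀).

Q'(z) = 3*z^2 + 3*z + I*z + 1/2 - 7*I/2, so Q'(3/2 + 3*I/2) = 7/2 + 16*I.
P(3/2 + 3*I/2) = 9*I*cos(3/2 + 3*I/2)/2.

Res(f, 3/2 + 3*I/2) = (9*I*cos(3/2 + 3*I/2)/2)/(7/2 + 16*I) = (288/1073 + 63*I/1073)*cos(3/2 + 3*I/2)

Final answer: (288/1073 + 63*I/1073)*cos(3/2 + 3*I/2)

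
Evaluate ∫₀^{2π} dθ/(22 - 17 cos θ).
Call the integral J. The integrand is 2π-periodic and we integrate over a full period, so shifting θ does not change the value (θ → θ + π flips the sign of the trig term). Hence
  J = ∫₀^{2π} dθ/(22 + 17 cos θ).
Put z = e^{iθ}: then cos θ = (z + 1/z)/2, dθ = dz/(iz), and z runs once counterclockwise around |z| = 1:
  J = ∮_{|z|=1} 1/(22 + 17*(z + 1/z)/2) · dz/(iz) = (2/i) ∮_{|z|=1} dz/(17*z^2 + 44*z + 17).
The roots of 17*z^2 + 44*z + 17 are z = (-22 ± sqrt(22^2 - 17^2))/17, with sqrt(195) = sqrt(195); their product is 1, so only z₊ = -22/17 + sqrt(195)/17 lies inside the unit circle (z₋ = -22/17 - sqrt(195)/17 lies outside).
z₊ is a simple zero of q(z) = 17*z^2 + 44*z + 17, so Res(1/q, z₊) = 1/q'(z₊) with q'(z) = 34*z + 44; and q'(z₊) = 17*(z₊ - z₋) = 2*sqrt(195).
Therefore J = (2/i) · 2πi · 1/(2*sqrt(195)) = 2*pi/(sqrt(195)) = 2*sqrt(195)*pi/195

Final answer: 2*sqrt(195)*pi/195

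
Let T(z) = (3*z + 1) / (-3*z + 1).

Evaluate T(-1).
-1/2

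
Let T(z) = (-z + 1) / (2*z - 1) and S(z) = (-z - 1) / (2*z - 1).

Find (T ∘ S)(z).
(T ∘ S)(z) = T(S(z)) = ((-1)*S(z) + (1))/((2)*S(z) + (-1)). Multiply numerator and denominator by 2*z - 1:
  numerator:   (-1)*(-z - 1) + (1)*(2*z - 1) = 3*z
  denominator: (2)*(-z - 1) + (-1)*(2*z - 1) = -4*z - 1
(T ∘ S)(z) = 3*z/(-4*z - 1) = -3*z/(4*z + 1)

Final answer: -3*z/(4*z + 1)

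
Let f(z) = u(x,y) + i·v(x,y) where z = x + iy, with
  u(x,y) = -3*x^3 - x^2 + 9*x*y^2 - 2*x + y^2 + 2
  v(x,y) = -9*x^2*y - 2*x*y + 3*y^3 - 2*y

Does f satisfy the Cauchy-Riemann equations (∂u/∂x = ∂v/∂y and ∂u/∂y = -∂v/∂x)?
∂u/∂x = -9*x^2 - 2*x + 9*y^2 - 2
∂v/∂y = -9*x^2 - 2*x + 9*y^2 - 2
∂u/∂y = 18*x*y + 2*y
∂v/∂x = -18*x*y - 2*y
∂u/∂x = ∂v/∂y and ∂u/∂y = -∂v/∂x hold identically; f is analytic.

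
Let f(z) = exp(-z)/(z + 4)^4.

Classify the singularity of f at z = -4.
Write f(z) = g(z)/(z + 4)^4 with g(z) = exp(-z).
g is entire and g(-4) = exp(4) ≠ 0, so no factor of (z + 4) cancels: the Laurent expansion of f about z = -4 starts at the power -4, i.e. lim_{z→z₀} (z - z₀)^4 f(z) = exp(4) is finite and nonzero.
So z = -4 is a pole of order 4.

Final answer: pole of order 4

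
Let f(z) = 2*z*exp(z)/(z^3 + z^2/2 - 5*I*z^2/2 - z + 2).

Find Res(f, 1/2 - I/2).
Write f(z) = P(z)/Q(z) with P(z) = 2*z*exp(z) and Q(z) = z^3 + z^2/2 - 5*I*z^2/2 - z + 2.
The denominator factors as Q(z) = (z - 1/2 + I/2)*(z + 1 - I)*(z - 2*I), so z = 1/2 - I/2 is a simple zero of Q and P is analytic there; z = 1/2 - I/2 is therefore a simple pole and
  Res(f, z₀) = P(z₀)/Q'(z₀).

Q'(z) = 3*z^2 + z - 5*I*z - 1, so Q'(1/2 - I/2) = -3 - 9*I/2.
P(1/2 - I/2) = (1 - I)*exp(1/2 - I/2).

Res(f, 1/2 - I/2) = ((1 - I)*exp(1/2 - I/2))/(-3 - 9*I/2) = (2/39 + 10*I/39)*exp(1/2 - I/2)

Final answer: (2/39 + 10*I/39)*exp(1/2 - I/2)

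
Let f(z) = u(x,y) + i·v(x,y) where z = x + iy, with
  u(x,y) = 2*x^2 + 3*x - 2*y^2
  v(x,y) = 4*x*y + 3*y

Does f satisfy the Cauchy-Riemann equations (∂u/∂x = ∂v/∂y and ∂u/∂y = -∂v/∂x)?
∂u/∂x = 4*x + 3
∂v/∂y = 4*x + 3
∂u/∂y = -4*y
∂v/∂x = 4*y
∂u/∂x = ∂v/∂y and ∂u/∂y = -∂v/∂x hold identically; f is analytic.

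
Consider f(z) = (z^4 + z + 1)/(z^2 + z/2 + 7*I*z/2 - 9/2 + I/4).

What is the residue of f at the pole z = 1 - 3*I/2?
Write f(z) = P(z)/Q(z) with P(z) = z^4 + z + 1 and Q(z) = z^2 + z/2 + 7*I*z/2 - 9/2 + I/4.
The denominator factors as Q(z) = (z - 1 + 3*I/2)*(z + 3/2 + 2*I), so z = 1 - 3*I/2 is a simple zero of Q and P is analytic there; z = 1 - 3*I/2 is therefore a simple pole and
  Res(f, z₀) = P(z₀)/Q'(z₀).

Q'(z) = 2*z + 1/2 + 7*I/2, so Q'(1 - 3*I/2) = 5/2 + I/2.
P(1 - 3*I/2) = -87/16 + 6*I.

Res(f, 1 - 3*I/2) = (-87/16 + 6*I)/(5/2 + I/2) = -339/208 + 567*I/208

Final answer: -339/208 + 567*I/208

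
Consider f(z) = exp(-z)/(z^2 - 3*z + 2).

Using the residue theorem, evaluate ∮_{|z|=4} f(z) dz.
-2*I*pi*exp(-1) + 2*I*pi*exp(-2)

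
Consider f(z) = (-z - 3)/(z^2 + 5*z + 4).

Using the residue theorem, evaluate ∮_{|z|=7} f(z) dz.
By the residue theorem, ∮_C f(z) dz = 2πi · (sum of the residues of f at the poles inside |z| = 7).

The denominator factors as (z + 1)*(z + 4), so the singularities of f are simple poles at z = -1, z = -4.
  |-1|² = 1 < 49 = 7², so this pole is inside the contour.
  |-4|² = 16 < 49 = 7², so this pole is inside the contour.

With P(z) = -z - 3 and Q(z) = z^2 + 5*z + 4, each pole is simple, so Res(f, z₀) = P(z₀)/Q'(z₀) with Q'(z) = 2*z + 5.
  Res(f, -1) = P(-1)/Q'(-1) = (-2)/(3) = -2/3
  Res(f, -4) = P(-4)/Q'(-4) = (1)/(-3) = -1/3

Sum of residues inside C: -1
∮_C f(z) dz = 2πi · (-1) = -2*I*pi

Final answer: -2*I*pi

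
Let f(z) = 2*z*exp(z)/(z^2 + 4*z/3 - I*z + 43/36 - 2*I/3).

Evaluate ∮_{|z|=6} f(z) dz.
By the residue theorem, ∮_C f(z) dz = 2πi · (sum of the residues of f at the poles inside |z| = 6).

The denominator factors as (z + 2/3 + I/2)*(z + 2/3 - 3*I/2), so the singularities of f are simple poles at z = -2/3 - I/2, z = -2/3 + 3*I/2.
  |-2/3 - I/2|² = 25/36 < 36 = 6², so this pole is inside the contour.
  |-2/3 + 3*I/2|² = 97/36 < 36 = 6², so this pole is inside the contour.

With P(z) = 2*z*exp(z) and Q(z) = z^2 + 4*z/3 - I*z + 43/36 - 2*I/3, each pole is simple, so Res(f, z₀) = P(z₀)/Q'(z₀) with Q'(z) = 2*z + 4/3 - I.
  Res(f, -2/3 - I/2) = P(-2/3 - I/2)/Q'(-2/3 - I/2) = ((-4/3 - I)*exp(-2/3 - I/2))/(-2*I) = (1/2 - 2*I/3)*exp(-2/3 - I/2)
  Res(f, -2/3 + 3*I/2) = P(-2/3 + 3*I/2)/Q'(-2/3 + 3*I/2) = ((-4/3 + 3*I)*exp(-2/3 + 3*I/2))/(2*I) = (3/2 + 2*I/3)*exp(-2/3 + 3*I/2)

Sum of residues inside C: (1/2 - 2*I/3)*exp(-2/3 - I/2) + (3/2 + 2*I/3)*exp(-2/3 + 3*I/2)
∮_C f(z) dz = 2πi · ((1/2 - 2*I/3)*exp(-2/3 - I/2) + (3/2 + 2*I/3)*exp(-2/3 + 3*I/2)) = pi*(-4/3 + 3*I)*exp(-2/3 + 3*I/2) + pi*(4/3 + I)*exp(-2/3 - I/2)

Final answer: pi*(-4/3 + 3*I)*exp(-2/3 + 3*I/2) + pi*(4/3 + I)*exp(-2/3 - I/2)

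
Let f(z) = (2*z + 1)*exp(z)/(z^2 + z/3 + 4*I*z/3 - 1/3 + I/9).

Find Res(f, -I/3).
Write f(z) = P(z)/Q(z) with P(z) = (2*z + 1)*exp(z) and Q(z) = z^2 + z/3 + 4*I*z/3 - 1/3 + I/9.
The denominator factors as Q(z) = (z + 1/3 + I)*(z + I/3), so z = -I/3 is a simple zero of Q and P is analytic there; z = -I/3 is therefore a simple pole and
  Res(f, z₀) = P(z₀)/Q'(z₀).

Q'(z) = 2*z + 1/3 + 4*I/3, so Q'(-I/3) = 1/3 + 2*I/3.
P(-I/3) = (1 - 2*I/3)*exp(-I/3).

Res(f, -I/3) = ((1 - 2*I/3)*exp(-I/3))/(1/3 + 2*I/3) = (-1/5 - 8*I/5)*exp(-I/3)

Final answer: (-1/5 - 8*I/5)*exp(-I/3)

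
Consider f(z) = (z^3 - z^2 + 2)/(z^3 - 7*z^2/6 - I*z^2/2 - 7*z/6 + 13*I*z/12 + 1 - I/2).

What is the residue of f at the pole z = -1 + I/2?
-297/5668 + 3279*I/5668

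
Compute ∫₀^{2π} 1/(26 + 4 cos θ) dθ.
Let J = ∫₀^{2π} dθ/(26 + 4 cos θ).
Put z = e^{iθ}: then cos θ = (z + 1/z)/2, dθ = dz/(iz), and z runs once counterclockwise around |z| = 1:
  J = ∮_{|z|=1} 1/(26 + 4*(z + 1/z)/2) · dz/(iz) = (2/i) ∮_{|z|=1} dz/(4*z^2 + 52*z + 4).
The roots of 4*z^2 + 52*z + 4 are z = (-26 ± sqrt(26^2 - 4^2))/4, with sqrt(660) = 2*sqrt(165); their product is 1, so only z₊ = -13/2 + sqrt(165)/2 lies inside the unit circle (z₋ = -13/2 - sqrt(165)/2 lies outside).
z₊ is a simple zero of q(z) = 4*z^2 + 52*z + 4, so Res(1/q, z₊) = 1/q'(z₊) with q'(z) = 8*z + 52; and q'(z₊) = 4*(z₊ - z₋) = 4*sqrt(165).
Therefore J = (2/i) · 2πi · 1/(4*sqrt(165)) = 2*pi/(2*sqrt(165)) = sqrt(165)*pi/165

Final answer: sqrt(165)*pi/165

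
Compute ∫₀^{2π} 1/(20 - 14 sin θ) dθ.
sqrt(51)*pi/51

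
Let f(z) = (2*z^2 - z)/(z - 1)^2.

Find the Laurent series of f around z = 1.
Put w = z - (1), i.e. z = w + 1. The denominator is w^2, so it suffices to rewrite the numerator in powers of w.

P(z) = 2*z^2 - z
P(w + 1) = 1 + 3*w + 2*w^2

Dividing each term by w^2:
  f = 1/w^2 + 3/w + 2

Substituting back w = z - 1:
  f(z) = 1/(z - 1)^2 + 3/(z - 1) + 2

The series is finite because the numerator is a polynomial; the negative powers form the principal part, and the coefficient of 1/(z - 1) gives Res(f, 1) = 3.

Final answer: 1/(z - 1)^2 + 3/(z - 1) + 2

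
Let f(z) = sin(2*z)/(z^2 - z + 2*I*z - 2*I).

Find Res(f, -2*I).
Write f(z) = P(z)/Q(z) with P(z) = sin(2*z) and Q(z) = z^2 - z + 2*I*z - 2*I.
The denominator factors as Q(z) = (z + 2*I)*(z - 1), so z = -2*I is a simple zero of Q and P is analytic there; z = -2*I is therefore a simple pole and
  Res(f, z₀) = P(z₀)/Q'(z₀).

Q'(z) = 2*z - 1 + 2*I, so Q'(-2*I) = -1 - 2*I.
P(-2*I) = -I*sinh(4).

Res(f, -2*I) = (-I*sinh(4))/(-1 - 2*I) = (2/5 + I/5)*sinh(4)

Final answer: (2/5 + I/5)*sinh(4)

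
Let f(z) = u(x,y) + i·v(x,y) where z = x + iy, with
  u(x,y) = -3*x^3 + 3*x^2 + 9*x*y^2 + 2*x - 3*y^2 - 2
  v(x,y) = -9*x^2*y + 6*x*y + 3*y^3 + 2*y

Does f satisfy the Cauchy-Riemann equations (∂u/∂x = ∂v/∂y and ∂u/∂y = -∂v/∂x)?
∂u/∂x = -9*x^2 + 6*x + 9*y^2 + 2
∂v/∂y = -9*x^2 + 6*x + 9*y^2 + 2
∂u/∂y = 18*x*y - 6*y
∂v/∂x = -18*x*y + 6*y
∂u/∂x = ∂v/∂y and ∂u/∂y = -∂v/∂x hold identically; f is analytic.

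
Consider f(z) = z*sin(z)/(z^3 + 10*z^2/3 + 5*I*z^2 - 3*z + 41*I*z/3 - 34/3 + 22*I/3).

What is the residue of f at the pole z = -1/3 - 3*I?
(-471/689 - 180*I/689)*sin(1/3 + 3*I)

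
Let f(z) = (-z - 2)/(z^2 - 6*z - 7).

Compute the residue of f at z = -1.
Write f(z) = P(z)/Q(z) with P(z) = -z - 2 and Q(z) = z^2 - 6*z - 7.
The denominator factors as Q(z) = (z - 7)*(z + 1), so z = -1 is a simple zero of Q and P is analytic there; z = -1 is therefore a simple pole and
  Res(f, z₀) = P(z₀)/Q'(z₀).

Q'(z) = 2*z - 6, so Q'(-1) = -8.
P(-1) = -1.

Res(f, -1) = (-1)/(-8) = 1/8

Final answer: 1/8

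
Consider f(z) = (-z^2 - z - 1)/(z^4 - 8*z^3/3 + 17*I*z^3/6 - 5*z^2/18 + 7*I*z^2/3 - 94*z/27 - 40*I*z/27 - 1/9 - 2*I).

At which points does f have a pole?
{-2/3 + I, -1/3 - I/3, 2/3 - I/2, 3 - 3*I}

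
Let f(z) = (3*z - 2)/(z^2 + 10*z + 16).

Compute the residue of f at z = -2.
Write f(z) = P(z)/Q(z) with P(z) = 3*z - 2 and Q(z) = z^2 + 10*z + 16.
The denominator factors as Q(z) = (z + 2)*(z + 8), so z = -2 is a simple zero of Q and P is analytic there; z = -2 is therefore a simple pole and
  Res(f, z₀) = P(z₀)/Q'(z₀).

Q'(z) = 2*z + 10, so Q'(-2) = 6.
P(-2) = -8.

Res(f, -2) = (-8)/(6) = -4/3

Final answer: -4/3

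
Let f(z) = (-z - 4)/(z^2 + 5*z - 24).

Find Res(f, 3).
Write f(z) = P(z)/Q(z) with P(z) = -z - 4 and Q(z) = z^2 + 5*z - 24.
The denominator factors as Q(z) = (z + 8)*(z - 3), so z = 3 is a simple zero of Q and P is analytic there; z = 3 is therefore a simple pole and
  Res(f, z₀) = P(z₀)/Q'(z₀).

Q'(z) = 2*z + 5, so Q'(3) = 11.
P(3) = -7.

Res(f, 3) = (-7)/(11) = -7/11

Final answer: -7/11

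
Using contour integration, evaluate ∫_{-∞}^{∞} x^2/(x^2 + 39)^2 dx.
sqrt(39)*pi/78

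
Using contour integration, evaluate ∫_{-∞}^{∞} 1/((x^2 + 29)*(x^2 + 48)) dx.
pi*(-29*sqrt(3) + 12*sqrt(29))/6612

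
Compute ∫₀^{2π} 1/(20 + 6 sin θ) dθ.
Call the integral J. The integrand is 2π-periodic and we integrate over a full period, so shifting θ does not change the value (θ → θ + π/2 turns sin θ into cos θ). Hence
  J = ∫₀^{2π} dθ/(20 + 6 cos θ).
Put z = e^{iθ}: then cos θ = (z + 1/z)/2, dθ = dz/(iz), and z runs once counterclockwise around |z| = 1:
  J = ∮_{|z|=1} 1/(20 + 6*(z + 1/z)/2) · dz/(iz) = (2/i) ∮_{|z|=1} dz/(6*z^2 + 40*z + 6).
The roots of 6*z^2 + 40*z + 6 are z = (-20 ± sqrt(20^2 - 6^2))/6, with sqrt(364) = 2*sqrt(91); their product is 1, so only z₊ = -10/3 + sqrt(91)/3 lies inside the unit circle (z₋ = -10/3 - sqrt(91)/3 lies outside).
z₊ is a simple zero of q(z) = 6*z^2 + 40*z + 6, so Res(1/q, z₊) = 1/q'(z₊) with q'(z) = 12*z + 40; and q'(z₊) = 6*(z₊ - z₋) = 4*sqrt(91).
Therefore J = (2/i) · 2πi · 1/(4*sqrt(91)) = 2*pi/(2*sqrt(91)) = sqrt(91)*pi/91

Final answer: sqrt(91)*pi/91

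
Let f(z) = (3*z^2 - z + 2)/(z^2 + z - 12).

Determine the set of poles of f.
{-4, 3}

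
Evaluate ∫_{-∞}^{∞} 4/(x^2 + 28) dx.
Let f(z) = 4/(z^2 + 28). The denominator has no real zeros and deg Q - deg P = 2 ≥ 2, so the integral of f over the upper semicircle |z| = R tends to 0 as R → ∞. Closing the contour in the upper half-plane,
  ∫_{-∞}^{∞} f(x) dx = 2πi · Σ Res(f, z_k)  over the poles with Im z_k > 0.

Zeros of the denominator: z^2 + 28 = 0 gives z = ±2*sqrt(7)*I.
Upper half-plane: z = 2*sqrt(7)*I (simple).

Each pole is a simple zero of Q(z) = z^2 + 28, so Res(f, z₀) = P(z₀)/Q'(z₀) with P(z) = 4, Q'(z) = 2*z:
  Res(f, 2*sqrt(7)*I) = (4)/(4*sqrt(7)*I) = -sqrt(7)*I/7

∫_{-∞}^{∞} f(x) dx = 2πi · (-sqrt(7)*I/7) = 2*sqrt(7)*pi/7

Final answer: 2*sqrt(7)*pi/7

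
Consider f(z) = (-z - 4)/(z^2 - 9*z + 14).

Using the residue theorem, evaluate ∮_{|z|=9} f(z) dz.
-2*I*pi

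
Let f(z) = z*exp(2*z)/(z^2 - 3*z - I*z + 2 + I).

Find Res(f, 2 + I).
(3/2 - I/2)*exp(4 + 2*I)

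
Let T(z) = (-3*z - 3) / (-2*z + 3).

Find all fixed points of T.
T(z) = z means -3*z - 3 = z*(-2*z + 3), i.e.
  -2*z^2 + 6*z + 3 = 0.
Discriminant: (6)^2 - 4*(-2)*(3) = 60, so the roots are real.
  z = (-6 ± sqrt(60))/(2*(-2))
Fixed points: {3/2 - sqrt(15)/2, 3/2 + sqrt(15)/2}

Final answer: {3/2 - sqrt(15)/2, 3/2 + sqrt(15)/2}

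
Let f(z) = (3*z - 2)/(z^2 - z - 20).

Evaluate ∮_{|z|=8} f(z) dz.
6*I*pi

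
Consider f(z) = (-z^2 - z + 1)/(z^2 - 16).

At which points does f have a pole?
The singularities of f are the zeros of the denominator. Factoring,
  z^2 - 16 = (z + 4)*(z - 4)
so the candidates are z = -4, z = 4.

Check the numerator P(z) = -z^2 - z + 1 at each one:
  P(-4) = -11 ≠ 0, so z = -4 is a (simple) pole.
  P(4) = -19 ≠ 0, so z = 4 is a (simple) pole.

Poles of f: {-4, 4}

Final answer: {-4, 4}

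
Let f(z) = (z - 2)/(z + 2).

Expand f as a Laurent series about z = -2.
-4/(z + 2) + 1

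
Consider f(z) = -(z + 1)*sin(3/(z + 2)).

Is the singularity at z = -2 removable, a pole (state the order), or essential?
Let u = z + 2. Then
  sin(3/u) = Σ_{k≥0} (-1)^k (3)^(2k+1)/((2k+1)!·u^(2k+1)) = 3/u - 9/(2*u^3) + 81/(40*u^5) + ...
which has infinitely many negative powers of u, so sin(3/(z + 2)) has an essential singularity at z = -2.
The extra factor z + 1 is a nonzero polynomial; if the product had at most a pole at z = -2, dividing by that polynomial would leave sin(3/(z + 2)) with at most a pole too — contradiction. (Equivalently, the product's Laurent series still has infinitely many negative powers.)
So the singularity is essential.

Final answer: essential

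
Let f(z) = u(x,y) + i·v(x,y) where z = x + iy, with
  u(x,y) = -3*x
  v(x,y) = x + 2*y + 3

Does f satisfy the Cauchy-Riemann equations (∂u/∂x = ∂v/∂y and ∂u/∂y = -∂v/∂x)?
∂u/∂x = -3
∂v/∂y = 2
∂u/∂y = 0
∂v/∂x = 1
∂u/∂x ≠ ∂v/∂y and ∂u/∂y ≠ -∂v/∂x; the Cauchy-Riemann equations are not satisfied, so f is not analytic.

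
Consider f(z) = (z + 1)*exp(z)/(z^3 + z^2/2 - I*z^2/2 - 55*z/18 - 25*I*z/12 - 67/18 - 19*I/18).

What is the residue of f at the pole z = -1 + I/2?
Write f(z) = P(z)/Q(z) with P(z) = (z + 1)*exp(z) and Q(z) = z^3 + z^2/2 - I*z^2/2 - 55*z/18 - 25*I*z/12 - 67/18 - 19*I/18.
The denominator factors as Q(z) = (z + 1 - I/2)*(z - 2 - 2*I/3)*(z + 3/2 + 2*I/3), so z = -1 + I/2 is a simple zero of Q and P is analytic there; z = -1 + I/2 is therefore a simple pole and
  Res(f, z₀) = P(z₀)/Q'(z₀).

Q'(z) = 3*z^2 + z - I*z - 55/18 - 25*I/12, so Q'(-1 + I/2) = -47/36 - 43*I/12.
P(-1 + I/2) = I*exp(-1 + I/2)/2.

Res(f, -1 + I/2) = (I*exp(-1 + I/2)/2)/(-47/36 - 43*I/12) = (-1161/9425 - 423*I/9425)*exp(-1 + I/2)

Final answer: (-1161/9425 - 423*I/9425)*exp(-1 + I/2)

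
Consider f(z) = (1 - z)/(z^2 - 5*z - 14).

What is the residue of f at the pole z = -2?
Write f(z) = P(z)/Q(z) with P(z) = 1 - z and Q(z) = z^2 - 5*z - 14.
The denominator factors as Q(z) = (z + 2)*(z - 7), so z = -2 is a simple zero of Q and P is analytic there; z = -2 is therefore a simple pole and
  Res(f, z₀) = P(z₀)/Q'(z₀).

Q'(z) = 2*z - 5, so Q'(-2) = -9.
P(-2) = 3.

Res(f, -2) = (3)/(-9) = -1/3

Final answer: -1/3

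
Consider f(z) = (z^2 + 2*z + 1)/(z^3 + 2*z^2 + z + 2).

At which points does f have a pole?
The singularities of f are the zeros of the denominator. Factoring,
  z^3 + 2*z^2 + z + 2 = (z - I)*(z + 2)*(z + I)
so the candidates are z = I, z = -2, z = -I.

Check the numerator P(z) = z^2 + 2*z + 1 at each one:
  P(I) = 2*I ≠ 0, so z = I is a (simple) pole.
  P(-2) = 1 ≠ 0, so z = -2 is a (simple) pole.
  P(-I) = -2*I ≠ 0, so z = -I is a (simple) pole.

Poles of f: {-2, -I, I}

Final answer: {-2, -I, I}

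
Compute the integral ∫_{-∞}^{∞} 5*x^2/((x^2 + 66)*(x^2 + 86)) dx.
Let f(z) = 5*z^2/((z^2 + 66)*(z^2 + 86)). The denominator has no real zeros and deg Q - deg P = 2 ≥ 2, so the integral of f over the upper semicircle |z| = R tends to 0 as R → ∞. Closing the contour in the upper half-plane,
  ∫_{-∞}^{∞} f(x) dx = 2πi · Σ Res(f, z_k)  over the poles with Im z_k > 0.

Zeros of the denominator: z^2 + 86 = 0 gives z = ±sqrt(86)*I; z^2 + 66 = 0 gives z = ±sqrt(66)*I.
Upper half-plane: z = sqrt(66)*I, z = sqrt(86)*I (simple).

Each pole is a simple zero of Q(z) = z^4 + 152*z^2 + 5676, so Res(f, z₀) = P(z₀)/Q'(z₀) with P(z) = 5*z^2, Q'(z) = 4*z^3 + 304*z:
  Res(f, sqrt(66)*I) = (-330)/(40*sqrt(66)*I) = sqrt(66)*I/8
  Res(f, sqrt(86)*I) = (-430)/(-40*sqrt(86)*I) = -sqrt(86)*I/8

Sum of residues: I*(-sqrt(86) + sqrt(66))/8
∫_{-∞}^{∞} f(x) dx = 2πi · (I*(-sqrt(86) + sqrt(66))/8) = pi*(-sqrt(66) + sqrt(86))/4

Final answer: pi*(-sqrt(66) + sqrt(86))/4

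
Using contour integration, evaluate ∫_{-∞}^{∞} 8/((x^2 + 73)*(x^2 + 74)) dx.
4*pi*(-73*sqrt(74) + 74*sqrt(73))/2701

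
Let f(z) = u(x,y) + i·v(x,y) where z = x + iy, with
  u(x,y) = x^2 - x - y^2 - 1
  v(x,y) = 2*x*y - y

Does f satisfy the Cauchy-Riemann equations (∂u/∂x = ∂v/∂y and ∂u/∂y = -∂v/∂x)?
∂u/∂x = 2*x - 1
∂v/∂y = 2*x - 1
∂u/∂y = -2*y
∂v/∂x = 2*y
∂u/∂x = ∂v/∂y and ∂u/∂y = -∂v/∂x hold identically; f is analytic.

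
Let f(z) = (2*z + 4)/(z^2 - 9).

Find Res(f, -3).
1/3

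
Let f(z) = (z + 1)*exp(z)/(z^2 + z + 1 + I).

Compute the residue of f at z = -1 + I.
(2/5 - I/5)*exp(-1 + I)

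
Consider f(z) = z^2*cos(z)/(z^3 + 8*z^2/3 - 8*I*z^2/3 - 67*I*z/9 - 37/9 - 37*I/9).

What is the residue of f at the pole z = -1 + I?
Write f(z) = P(z)/Q(z) with P(z) = z^2*cos(z) and Q(z) = z^3 + 8*z^2/3 - 8*I*z^2/3 - 67*I*z/9 - 37/9 - 37*I/9.
The denominator factors as Q(z) = (z - 1/3 - 2*I)*(z + 1 - I)*(z + 2 + I/3), so z = -1 + I is a simple zero of Q and P is analytic there; z = -1 + I is therefore a simple pole and
  Res(f, z₀) = P(z₀)/Q'(z₀).

Q'(z) = 3*z^2 + 16*z/3 - 16*I*z/3 - 67*I/9, so Q'(-1 + I) = -25*I/9.
P(-1 + I) = -2*I*cos(1 - I).

Res(f, -1 + I) = (-2*I*cos(1 - I))/(-25*I/9) = 18*cos(1 - I)/25

Final answer: 18*cos(1 - I)/25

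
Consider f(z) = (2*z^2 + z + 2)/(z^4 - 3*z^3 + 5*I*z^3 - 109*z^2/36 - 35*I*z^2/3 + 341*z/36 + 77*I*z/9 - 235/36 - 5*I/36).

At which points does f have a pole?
{1/3 - I, 2/3 - 3*I, 1 - 3*I/2, 1 + I/2}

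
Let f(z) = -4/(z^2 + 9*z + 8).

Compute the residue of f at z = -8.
Write f(z) = P(z)/Q(z) with P(z) = -4 and Q(z) = z^2 + 9*z + 8.
The denominator factors as Q(z) = (z + 8)*(z + 1), so z = -8 is a simple zero of Q and P is analytic there; z = -8 is therefore a simple pole and
  Res(f, z₀) = P(z₀)/Q'(z₀).

Q'(z) = 2*z + 9, so Q'(-8) = -7.
P(-8) = -4.

Res(f, -8) = (-4)/(-7) = 4/7

Final answer: 4/7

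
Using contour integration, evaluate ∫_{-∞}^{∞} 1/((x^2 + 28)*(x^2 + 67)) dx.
pi*(-14*sqrt(67) + 67*sqrt(7))/36582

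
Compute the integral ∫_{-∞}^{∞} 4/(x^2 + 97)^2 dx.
Let f(z) = 4/(z^2 + 97)^2. The denominator has no real zeros and deg Q - deg P = 4 ≥ 2, so the integral of f over the upper semicircle |z| = R tends to 0 as R → ∞. Closing the contour in the upper half-plane,
  ∫_{-∞}^{∞} f(x) dx = 2πi · Σ Res(f, z_k)  over the poles with Im z_k > 0.

Zeros of the denominator: z^2 + 97 = 0 gives z = ±sqrt(97)*I.
Upper half-plane: z = sqrt(97)*I (a pole of order 2).

Write f(z) = g(z)/(z - sqrt(97)*I)^2 with g(z) = 4/(z + sqrt(97)*I)^2. For a double pole, Res(f, z₀) = g'(z₀):
  g'(z) = -8/(z + sqrt(97)*I)^3
  Res(f, sqrt(97)*I) = g'(sqrt(97)*I) = -sqrt(97)*I/9409

∫_{-∞}^{∞} f(x) dx = 2πi · (-sqrt(97)*I/9409) = 2*sqrt(97)*pi/9409

Final answer: 2*sqrt(97)*pi/9409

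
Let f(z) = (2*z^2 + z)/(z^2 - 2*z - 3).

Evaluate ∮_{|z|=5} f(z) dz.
By the residue theorem, ∮_C f(z) dz = 2πi · (sum of the residues of f at the poles inside |z| = 5).

The denominator factors as (z + 1)*(z - 3), so the singularities of f are simple poles at z = -1, z = 3.
  |-1|² = 1 < 25 = 5², so this pole is inside the contour.
  |3|² = 9 < 25 = 5², so this pole is inside the contour.

With P(z) = 2*z^2 + z and Q(z) = z^2 - 2*z - 3, each pole is simple, so Res(f, z₀) = P(z₀)/Q'(z₀) with Q'(z) = 2*z - 2.
  Res(f, -1) = P(-1)/Q'(-1) = (1)/(-4) = -1/4
  Res(f, 3) = P(3)/Q'(3) = (21)/(4) = 21/4

Sum of residues inside C: 5
∮_C f(z) dz = 2πi · (5) = 10*I*pi

Final answer: 10*I*pi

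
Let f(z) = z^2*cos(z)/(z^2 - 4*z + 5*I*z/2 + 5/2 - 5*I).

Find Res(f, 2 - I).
Write f(z) = P(z)/Q(z) with P(z) = z^2*cos(z) and Q(z) = z^2 - 4*z + 5*I*z/2 + 5/2 - 5*I.
The denominator factors as Q(z) = (z - 2 + I)*(z - 2 + 3*I/2), so z = 2 - I is a simple zero of Q and P is analytic there; z = 2 - I is therefore a simple pole and
  Res(f, z₀) = P(z₀)/Q'(z₀).

Q'(z) = 2*z - 4 + 5*I/2, so Q'(2 - I) = I/2.
P(2 - I) = (3 - 4*I)*cos(2 - I).

Res(f, 2 - I) = ((3 - 4*I)*cos(2 - I))/(I/2) = (-8 - 6*I)*cos(2 - I)

Final answer: (-8 - 6*I)*cos(2 - I)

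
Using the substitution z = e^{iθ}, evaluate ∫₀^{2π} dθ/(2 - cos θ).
Call the integral J. The integrand is 2π-periodic and we integrate over a full period, so shifting θ does not change the value (θ → θ + π flips the sign of the trig term). Hence
  J = ∫₀^{2π} dθ/(2 + cos θ).
Put z = e^{iθ}: then cos θ = (z + 1/z)/2, dθ = dz/(iz), and z runs once counterclockwise around |z| = 1:
  J = ∮_{|z|=1} 1/(2 + (z + 1/z)/2) · dz/(iz) = (2/i) ∮_{|z|=1} dz/(z^2 + 4*z + 1).
The roots of z^2 + 4*z + 1 are z = (-2 ± sqrt(2^2 - 1^2)), with sqrt(3) = sqrt(3); their product is 1, so only z₊ = -2 + sqrt(3) lies inside the unit circle (z₋ = -2 - sqrt(3) lies outside).
z₊ is a simple zero of q(z) = z^2 + 4*z + 1, so Res(1/q, z₊) = 1/q'(z₊) with q'(z) = 2*z + 4; and q'(z₊) = (z₊ - z₋) = 2*sqrt(3).
Therefore J = (2/i) · 2πi · 1/(2*sqrt(3)) = 2*pi/(sqrt(3)) = 2*sqrt(3)*pi/3

Final answer: 2*sqrt(3)*pi/3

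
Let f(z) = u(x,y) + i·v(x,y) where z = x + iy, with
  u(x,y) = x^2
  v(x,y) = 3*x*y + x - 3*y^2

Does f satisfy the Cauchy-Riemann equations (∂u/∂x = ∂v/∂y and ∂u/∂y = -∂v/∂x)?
∂u/∂x = 2*x
∂v/∂y = 3*x - 6*y
∂u/∂y = 0
∂v/∂x = 3*y + 1
∂u/∂x ≠ ∂v/∂y and ∂u/∂y ≠ -∂v/∂x; the Cauchy-Riemann equations are not satisfied, so f is not analytic.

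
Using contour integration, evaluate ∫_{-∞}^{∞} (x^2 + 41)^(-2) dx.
Let f(z) = (z^2 + 41)^(-2). The denominator has no real zeros and deg Q - deg P = 4 ≥ 2, so the integral of f over the upper semicircle |z| = R tends to 0 as R → ∞. Closing the contour in the upper half-plane,
  ∫_{-∞}^{∞} f(x) dx = 2πi · Σ Res(f, z_k)  over the poles with Im z_k > 0.

Zeros of the denominator: z^2 + 41 = 0 gives z = ±sqrt(41)*I.
Upper half-plane: z = sqrt(41)*I (a pole of order 2).

Write f(z) = g(z)/(z - sqrt(41)*I)^2 with g(z) = (z + sqrt(41)*I)^(-2). For a double pole, Res(f, z₀) = g'(z₀):
  g'(z) = -2/(z + sqrt(41)*I)^3
  Res(f, sqrt(41)*I) = g'(sqrt(41)*I) = -sqrt(41)*I/6724

∫_{-∞}^{∞} f(x) dx = 2πi · (-sqrt(41)*I/6724) = sqrt(41)*pi/3362

Final answer: sqrt(41)*pi/3362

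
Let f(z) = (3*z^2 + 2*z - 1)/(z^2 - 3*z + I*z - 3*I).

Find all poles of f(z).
The singularities of f are the zeros of the denominator. Factoring,
  z^2 - 3*z + I*z - 3*I = (z - 3)*(z + I)
so the candidates are z = 3, z = -I.

Check the numerator P(z) = 3*z^2 + 2*z - 1 at each one:
  P(3) = 32 ≠ 0, so z = 3 is a (simple) pole.
  P(-I) = -4 - 2*I ≠ 0, so z = -I is a (simple) pole.

Poles of f: {-I, 3}

Final answer: {-I, 3}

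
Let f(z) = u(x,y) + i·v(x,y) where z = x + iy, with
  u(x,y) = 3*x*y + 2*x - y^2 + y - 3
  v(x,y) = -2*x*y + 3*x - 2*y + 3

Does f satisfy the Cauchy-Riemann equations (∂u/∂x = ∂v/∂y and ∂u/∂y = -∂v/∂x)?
∂u/∂x = 3*y + 2
∂v/∂y = -2*x - 2
∂u/∂y = 3*x - 2*y + 1
∂v/∂x = 3 - 2*y
∂u/∂x ≠ ∂v/∂y and ∂u/∂y ≠ -∂v/∂x; the Cauchy-Riemann equations are not satisfied, so f is not analytic.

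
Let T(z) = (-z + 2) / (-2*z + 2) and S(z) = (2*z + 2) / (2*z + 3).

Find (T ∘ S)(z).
(T ∘ S)(z) = T(S(z)) = ((-1)*S(z) + (2))/((-2)*S(z) + (2)). Multiply numerator and denominator by 2*z + 3:
  numerator:   (-1)*(2*z + 2) + (2)*(2*z + 3) = 2*z + 4
  denominator: (-2)*(2*z + 2) + (2)*(2*z + 3) = 2
(T ∘ S)(z) = (2*z + 4)/2 = z + 2

Final answer: z + 2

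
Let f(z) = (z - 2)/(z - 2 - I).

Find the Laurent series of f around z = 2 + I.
Put w = z - (2 + I), i.e. z = w + 2 + I. The denominator is w, so it suffices to rewrite the numerator in powers of w.

P(z) = z - 2
P(w + 2 + I) = I + w

Dividing each term by w:
  f = I/w + 1

Substituting back w = z - 2 - I:
  f(z) = I/(z - 2 - I) + 1

The series is finite because the numerator is a polynomial; the negative powers form the principal part, and the coefficient of 1/(z - 2 - I) gives Res(f, 2 + I) = I.

Final answer: I/(z - 2 - I) + 1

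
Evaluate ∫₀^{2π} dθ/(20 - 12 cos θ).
Call the integral J. The integrand is 2π-periodic and we integrate over a full period, so shifting θ does not change the value (θ → θ + π flips the sign of the trig term). Hence
  J = ∫₀^{2π} dθ/(20 + 12 cos θ).
Put z = e^{iθ}: then cos θ = (z + 1/z)/2, dθ = dz/(iz), and z runs once counterclockwise around |z| = 1:
  J = ∮_{|z|=1} 1/(20 + 12*(z + 1/z)/2) · dz/(iz) = (2/i) ∮_{|z|=1} dz/(12*z^2 + 40*z + 12).
The roots of 12*z^2 + 40*z + 12 are z = (-20 ± sqrt(20^2 - 12^2))/12, with sqrt(256) = 16; their product is 1, so only z₊ = -1/3 lies inside the unit circle (z₋ = -3 lies outside).
z₊ is a simple zero of q(z) = 12*z^2 + 40*z + 12, so Res(1/q, z₊) = 1/q'(z₊) with q'(z) = 24*z + 40; and q'(z₊) = 12*(z₊ - z₋) = 32.
Therefore J = (2/i) · 2πi · 1/(32) = 2*pi/(16) = pi/8

Final answer: pi/8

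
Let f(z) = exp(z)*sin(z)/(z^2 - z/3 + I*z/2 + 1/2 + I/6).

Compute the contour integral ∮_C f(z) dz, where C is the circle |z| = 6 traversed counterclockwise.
By the residue theorem, ∮_C f(z) dz = 2πi · (sum of the residues of f at the poles inside |z| = 6).

The denominator factors as (z - 1/3 + I)*(z - I/2), so the singularities of f are simple poles at z = 1/3 - I, z = I/2.
  |1/3 - I|² = 10/9 < 36 = 6², so this pole is inside the contour.
  |I/2|² = 1/4 < 36 = 6², so this pole is inside the contour.

With P(z) = exp(z)*sin(z) and Q(z) = z^2 - z/3 + I*z/2 + 1/2 + I/6, each pole is simple, so Res(f, z₀) = P(z₀)/Q'(z₀) with Q'(z) = 2*z - 1/3 + I/2.
  Res(f, 1/3 - I) = P(1/3 - I)/Q'(1/3 - I) = (exp(1/3 - I)*sin(1/3 - I))/(1/3 - 3*I/2) = (12/85 + 54*I/85)*exp(1/3 - I)*sin(1/3 - I)
  Res(f, I/2) = P(I/2)/Q'(I/2) = (I*exp(I/2)*sinh(1/2))/(-1/3 + 3*I/2) = (54/85 - 12*I/85)*exp(I/2)*sinh(1/2)

Sum of residues inside C: (12/85 + 54*I/85)*exp(1/3 - I)*sin(1/3 - I) + (54/85 - 12*I/85)*exp(I/2)*sinh(1/2)
∮_C f(z) dz = 2πi · ((12/85 + 54*I/85)*exp(1/3 - I)*sin(1/3 - I) + (54/85 - 12*I/85)*exp(I/2)*sinh(1/2)) = pi*(24/85 + 108*I/85)*exp(I/2)*sinh(1/2) + pi*(-108/85 + 24*I/85)*exp(1/3 - I)*sin(1/3 - I)

Final answer: pi*(24/85 + 108*I/85)*exp(I/2)*sinh(1/2) + pi*(-108/85 + 24*I/85)*exp(1/3 - I)*sin(1/3 - I)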